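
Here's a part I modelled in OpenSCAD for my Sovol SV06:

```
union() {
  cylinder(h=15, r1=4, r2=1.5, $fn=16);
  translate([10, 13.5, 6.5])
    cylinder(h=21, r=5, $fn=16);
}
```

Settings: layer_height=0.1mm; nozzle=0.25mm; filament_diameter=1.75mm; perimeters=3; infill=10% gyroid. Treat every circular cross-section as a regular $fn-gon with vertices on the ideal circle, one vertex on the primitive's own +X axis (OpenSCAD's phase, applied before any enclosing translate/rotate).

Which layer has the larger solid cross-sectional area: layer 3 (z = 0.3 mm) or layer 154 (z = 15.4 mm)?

Layer 3 (z = 0.3): the cone: at t=0.020 of its height the radius interpolates to r₁+(r₂−r₁)t = 3.950, giving a regular 16-gon of that circumradius (area = (16/2)·3.950²·sin(360°/16) = 47.77 mm²); the cylinder at (10, 13.5) is absent (z outside [6.5, 27.5]); Taking the union: only the cone is present, so the union is just that shape — area = 47.77 mm². So its area = 47.77 mm². Layer 154 (z = 15.4): the cone is absent (z outside [0, 15]); the cylinder at (10, 13.5): section is a regular 16-gon, circumradius r=5 (area = (16/2)·5.000²·sin(360°/16) = 76.54 mm²); Merging all regions: only the r=5 cylinder at (10, 13.5) is present, so the union is just that shape — area = 76.54 mm². So its area = 76.54 mm². Layer 154 is larger (76.54 vs 47.77 mm²).

layer 154 (z = 15.4 mm)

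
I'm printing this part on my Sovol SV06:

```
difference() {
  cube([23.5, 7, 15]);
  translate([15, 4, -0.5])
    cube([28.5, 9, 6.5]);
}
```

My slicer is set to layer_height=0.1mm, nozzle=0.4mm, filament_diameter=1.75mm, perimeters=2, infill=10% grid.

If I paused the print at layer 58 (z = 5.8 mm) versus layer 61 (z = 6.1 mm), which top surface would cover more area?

Layer 58 (z = 5.8): the 23.5×7 cube contributes its full rectangle (area 164.50 mm²); the cube at (15, 4) is present — its section is the full 28.5×9 rectangle (area 256.50 mm²); Taking the first minus the rest: starting from the 23.5×7 cube (164.50 mm²), the 28.5×9 cube at (15, 4) partially overlaps it — only the 25.50 mm² overlap (of its 256.50 mm²) is removed, clipping the outline — area = 139.00 mm². So its area = 139.00 mm². Layer 61 (z = 6.1): the 23.5×7 cube contributes its full rectangle (area 164.50 mm²); the cube at (15, 4) is absent (z outside [-0.5, 6]); Taking the first minus the rest: none of the subtracted shapes is present at this height, so the 23.5×7 cube is unchanged — area = 164.50 mm². So its area = 164.50 mm². Layer 61 is larger (164.50 vs 139.00 mm²).

layer 61 (z = 6.1 mm)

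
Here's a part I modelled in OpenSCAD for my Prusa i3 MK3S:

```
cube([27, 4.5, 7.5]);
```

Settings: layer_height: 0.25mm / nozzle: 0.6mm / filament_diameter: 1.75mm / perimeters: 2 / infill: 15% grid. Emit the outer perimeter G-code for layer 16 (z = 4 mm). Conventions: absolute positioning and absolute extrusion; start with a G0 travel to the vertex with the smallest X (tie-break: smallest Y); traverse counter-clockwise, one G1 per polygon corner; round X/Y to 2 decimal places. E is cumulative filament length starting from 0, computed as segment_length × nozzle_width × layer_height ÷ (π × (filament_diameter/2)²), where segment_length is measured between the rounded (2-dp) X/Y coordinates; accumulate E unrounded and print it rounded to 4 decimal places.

G0 X0.00 Y0.00 Z4.00
G1 X27.00 Y0.00 E1.6838
G1 X27.00 Y4.50 E1.9644
G1 X0.00 Y4.50 E3.6482
G1 X0.00 Y0.00 E3.9289

At z = 4 mm: the cube (footprint 27×4.5) is included at this height. The outline is a single polygon with 4 vertices. Extrusion per mm of travel: 0.6 × 0.25 / (π × 0.875²) = 0.062363. Accumulating E over each segment gives final E = 3.9289.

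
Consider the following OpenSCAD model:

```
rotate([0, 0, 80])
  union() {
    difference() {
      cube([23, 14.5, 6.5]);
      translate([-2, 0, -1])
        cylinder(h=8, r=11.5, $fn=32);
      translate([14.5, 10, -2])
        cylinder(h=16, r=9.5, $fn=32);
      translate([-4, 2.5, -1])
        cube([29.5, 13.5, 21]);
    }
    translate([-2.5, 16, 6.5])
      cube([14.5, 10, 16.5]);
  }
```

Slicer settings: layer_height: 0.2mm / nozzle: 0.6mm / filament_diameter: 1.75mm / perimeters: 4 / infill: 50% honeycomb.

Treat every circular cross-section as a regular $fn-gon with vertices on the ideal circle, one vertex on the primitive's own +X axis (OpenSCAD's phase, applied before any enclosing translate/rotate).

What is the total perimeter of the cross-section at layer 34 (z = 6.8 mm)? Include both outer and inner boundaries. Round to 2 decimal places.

At z = 6.8 mm: the cube does not reach this height (z outside [0, 6.5]); the r=11.5 cylinder at (-2, 0) gives a regular 32-gon of circumradius 11.5 (constant along its height) (perimeter = 2·32·11.500·sin(180°/32) = 72.14 mm); the r=9.5 cylinder at (14.5, 10) contributes a regular 32-gon of circumradius 9.5 (perimeter = 2·32·9.500·sin(180°/32) = 59.59 mm); the cube at (-4, 2.5) (footprint 29.5×13.5) is included at this height (perimeter 86.00 mm); After the difference (first − rest): the first operand is absent here, so nothing remains; the cube at (-2.5, 16) is present — its section is the full 14.5×10 rectangle (perimeter 49.00 mm); Combining (union): only the 14.5×10 cube at (-2.5, 16) is present, so the union is just that shape — boundary = 49.00 mm; (whole slice rotated 80° about Z — lengths, areas and connectivity unchanged). Overall, the cross-section is a single solid region. Total boundary length (outer) = 49.00 mm.

49.00 mm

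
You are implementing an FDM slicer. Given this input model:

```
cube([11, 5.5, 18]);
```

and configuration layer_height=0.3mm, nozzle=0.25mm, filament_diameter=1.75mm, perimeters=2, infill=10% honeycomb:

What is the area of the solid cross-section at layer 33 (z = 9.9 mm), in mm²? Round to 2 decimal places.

At z = 9.9 mm: the cube (footprint 11×5.5) is included at this height (area 60.50 mm²). Overall, the cross-section is a single solid region. Net area = 60.50 mm².

60.50 mm²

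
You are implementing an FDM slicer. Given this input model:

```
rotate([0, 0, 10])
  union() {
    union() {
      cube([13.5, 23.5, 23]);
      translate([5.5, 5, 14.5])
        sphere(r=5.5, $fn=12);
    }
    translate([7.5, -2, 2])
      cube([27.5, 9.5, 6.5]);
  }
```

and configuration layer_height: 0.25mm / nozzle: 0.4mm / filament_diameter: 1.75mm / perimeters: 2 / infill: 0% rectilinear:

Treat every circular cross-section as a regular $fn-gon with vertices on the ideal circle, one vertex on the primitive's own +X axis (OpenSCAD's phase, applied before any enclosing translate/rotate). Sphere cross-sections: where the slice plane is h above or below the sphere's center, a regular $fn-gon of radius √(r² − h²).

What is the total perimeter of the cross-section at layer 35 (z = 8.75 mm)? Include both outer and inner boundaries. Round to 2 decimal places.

At z = 8.75 mm: the cube is present — its section is the full 13.5×23.5 rectangle (perimeter 74.00 mm); the sphere at (5.5, 5) does not reach this height (|z−center|=5.750 > r=5.5); Merging all regions: only the 13.5×23.5 cube is present, so the union is just that shape — boundary = 74.00 mm; the cube at (7.5, -2) is absent (z outside [2, 8.5]); Merging all regions: only the result so far is present, so the union is just that shape — boundary = 74.00 mm; (whole slice rotated 10° about Z — lengths, areas and connectivity unchanged). Overall, the cross-section is a single solid region. Total boundary length (outer) = 74.00 mm.

74.00 mm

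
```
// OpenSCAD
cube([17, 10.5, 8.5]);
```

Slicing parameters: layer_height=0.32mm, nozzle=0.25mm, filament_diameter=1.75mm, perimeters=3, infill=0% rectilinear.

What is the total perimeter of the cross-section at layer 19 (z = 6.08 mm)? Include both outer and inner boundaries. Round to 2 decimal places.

At z = 6.08 mm: the cube (footprint 17×10.5) is included at this height (perimeter 55.00 mm). Overall, the cross-section is a single solid region. Total boundary length (outer) = 55.00 mm.

55.00 mm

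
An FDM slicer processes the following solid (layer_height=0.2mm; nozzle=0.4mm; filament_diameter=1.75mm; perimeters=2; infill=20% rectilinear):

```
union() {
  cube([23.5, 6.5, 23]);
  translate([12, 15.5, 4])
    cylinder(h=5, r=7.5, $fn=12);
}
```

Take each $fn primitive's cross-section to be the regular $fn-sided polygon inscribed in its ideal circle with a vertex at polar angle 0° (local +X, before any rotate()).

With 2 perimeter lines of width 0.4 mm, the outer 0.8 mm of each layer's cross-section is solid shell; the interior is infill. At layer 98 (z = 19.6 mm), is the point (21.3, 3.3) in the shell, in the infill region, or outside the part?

At z = 19.6 mm: the 23.5×6.5 cube contributes its full rectangle; the cylinder at (12, 15.5) is not intersected at this z (z outside [4, 9]); Taking the union: only the 23.5×6.5 cube is present, so the union is just that shape — 1 connected region. Overall, the cross-section is a single solid region. The nearest boundary edge runs (23.50, 0.00)→(23.50, 6.50); distance from the point to it = 2.20 mm. The point is inside the cross-section and 2.20 mm from the nearest boundary — more than the 0.8 mm shell width (2 × 0.4), so it's in the infill interior.

infill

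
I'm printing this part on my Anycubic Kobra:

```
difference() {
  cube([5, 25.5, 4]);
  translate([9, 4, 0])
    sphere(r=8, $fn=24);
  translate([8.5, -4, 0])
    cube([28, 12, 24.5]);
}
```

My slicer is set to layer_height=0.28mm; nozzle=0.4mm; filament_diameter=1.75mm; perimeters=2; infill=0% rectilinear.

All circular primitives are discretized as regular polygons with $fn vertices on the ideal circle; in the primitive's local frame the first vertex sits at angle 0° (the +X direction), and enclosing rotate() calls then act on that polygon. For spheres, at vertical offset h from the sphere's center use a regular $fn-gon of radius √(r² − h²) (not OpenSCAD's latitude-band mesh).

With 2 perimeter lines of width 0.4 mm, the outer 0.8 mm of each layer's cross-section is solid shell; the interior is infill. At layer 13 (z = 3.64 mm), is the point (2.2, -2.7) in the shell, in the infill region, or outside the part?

At z = 3.64 mm: the cube (footprint 5×25.5) is included at this height; the r=8 sphere at (9, 4) contributes a regular 24-gon of circumradius √(8²−3.64²) = 7.124; the 28×12 cube at (8.5, -4) contributes its full rectangle; Taking the first minus the rest: starting from the 5×25.5 cube, the r=8 sphere at (9, 4) partially overlaps it — only the 23.41 mm² overlap (of its 157.62 mm²) is removed, clipping the outline; the 28×12 cube at (8.5, -4) misses the remaining region (no effect) — 1 connected region. Overall, the cross-section is a single solid region. The nearest boundary edge runs (3.17, 0.00)→(0.00, 0.00); distance from the point to it = 2.70 mm. The point is not inside any of the regions above, so it lies outside the cross-section (2.70 mm from the nearest boundary).

outside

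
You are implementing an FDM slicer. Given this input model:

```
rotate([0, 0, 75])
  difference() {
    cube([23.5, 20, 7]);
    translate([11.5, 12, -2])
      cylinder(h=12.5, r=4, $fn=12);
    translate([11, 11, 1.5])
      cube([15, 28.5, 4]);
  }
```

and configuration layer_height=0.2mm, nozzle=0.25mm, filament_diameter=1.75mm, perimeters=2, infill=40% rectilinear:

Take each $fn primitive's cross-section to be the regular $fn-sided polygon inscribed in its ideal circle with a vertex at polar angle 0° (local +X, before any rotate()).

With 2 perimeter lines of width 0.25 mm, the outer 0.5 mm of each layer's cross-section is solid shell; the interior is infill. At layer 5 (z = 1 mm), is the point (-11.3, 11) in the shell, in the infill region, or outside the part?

shell

At z = 1 mm: the 23.5×20 cube contributes its full rectangle; the cylinder at (11.5, 12): section is a regular 12-gon, circumradius r=4; the cube at (11, 11) does not reach this height (z outside [1.5, 5.5]); Taking the first minus the rest: starting from the 23.5×20 cube, the r=4 cylinder at (11.5, 12) lies wholly inside it (removes its full 48.00 mm² and its 24.85 mm outline becomes a hole wall) — 1 connected region with 1 hole; (rotated 75° about Z; rotation is an isometry so areas/perimeters/island counts are preserved). Overall, the cross-section is one region with 1 hole. Undo the 75° rotation: the query point maps to (7.701, 13.762) in the un-rotated model frame. The nearest boundary edge runs (8.04, 14.00)→(7.50, 12.00); distance from the point to it = 0.26 mm. The point is inside the cross-section, 0.26 mm from the nearest boundary — within the 0.5 mm shell band (2 × 0.25).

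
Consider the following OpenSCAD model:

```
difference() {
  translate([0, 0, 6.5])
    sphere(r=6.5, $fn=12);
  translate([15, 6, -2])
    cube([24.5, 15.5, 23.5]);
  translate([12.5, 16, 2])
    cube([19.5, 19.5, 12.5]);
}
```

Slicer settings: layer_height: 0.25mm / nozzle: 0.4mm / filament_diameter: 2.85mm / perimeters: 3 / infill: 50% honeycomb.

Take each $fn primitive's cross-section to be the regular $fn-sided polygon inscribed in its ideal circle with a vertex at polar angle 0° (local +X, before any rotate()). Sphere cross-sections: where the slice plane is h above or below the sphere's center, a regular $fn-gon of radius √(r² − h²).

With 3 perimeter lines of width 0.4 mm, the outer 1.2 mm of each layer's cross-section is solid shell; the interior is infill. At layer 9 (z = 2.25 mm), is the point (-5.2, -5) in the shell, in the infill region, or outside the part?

At z = 2.25 mm: the r=6.5 sphere slices to a regular 12-gon of circumradius 4.918 (√(r²−h²) with h=4.25 from center); the cube at (15, 6) is present — its section is the full 24.5×15.5 rectangle; the 19.5×19.5 cube at (12.5, 16) contributes its full rectangle; Subtracting the remaining from the first: starting from the r=6.5 sphere, the 24.5×15.5 cube at (15, 6) misses the remaining region (no effect); the 19.5×19.5 cube at (12.5, 16) misses the remaining region (no effect) — 1 connected region. Overall, the cross-section is a single solid region. The nearest boundary edge runs (-2.46, -4.26)→(-4.26, -2.46); distance from the point to it = 2.46 mm. The point is not inside any of the regions above, so it lies outside the cross-section (2.46 mm from the nearest boundary).

outside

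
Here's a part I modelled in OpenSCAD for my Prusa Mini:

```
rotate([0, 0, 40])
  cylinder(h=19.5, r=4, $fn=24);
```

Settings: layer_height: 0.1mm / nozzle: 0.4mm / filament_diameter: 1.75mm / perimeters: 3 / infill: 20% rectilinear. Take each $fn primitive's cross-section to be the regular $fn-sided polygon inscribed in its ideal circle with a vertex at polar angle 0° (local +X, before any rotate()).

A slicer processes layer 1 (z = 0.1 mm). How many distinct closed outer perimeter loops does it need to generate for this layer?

At z = 0.1 mm: the cylinder: section is a regular 24-gon, circumradius r=4; (whole slice rotated 40° about Z — lengths, areas and connectivity unchanged). The result has 1 disconnected region.

1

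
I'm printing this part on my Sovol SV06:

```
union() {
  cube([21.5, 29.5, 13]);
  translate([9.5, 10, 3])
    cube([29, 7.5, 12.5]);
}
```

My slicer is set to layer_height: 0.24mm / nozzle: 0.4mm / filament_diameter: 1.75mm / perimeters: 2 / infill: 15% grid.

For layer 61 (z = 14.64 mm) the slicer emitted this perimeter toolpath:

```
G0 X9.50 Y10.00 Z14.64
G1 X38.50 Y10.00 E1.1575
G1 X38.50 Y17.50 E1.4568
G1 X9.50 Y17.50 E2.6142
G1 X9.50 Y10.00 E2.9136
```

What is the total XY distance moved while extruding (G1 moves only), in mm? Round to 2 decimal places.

Sum the Euclidean lengths of each G1 segment: total = 73.00 mm.

73.00 mm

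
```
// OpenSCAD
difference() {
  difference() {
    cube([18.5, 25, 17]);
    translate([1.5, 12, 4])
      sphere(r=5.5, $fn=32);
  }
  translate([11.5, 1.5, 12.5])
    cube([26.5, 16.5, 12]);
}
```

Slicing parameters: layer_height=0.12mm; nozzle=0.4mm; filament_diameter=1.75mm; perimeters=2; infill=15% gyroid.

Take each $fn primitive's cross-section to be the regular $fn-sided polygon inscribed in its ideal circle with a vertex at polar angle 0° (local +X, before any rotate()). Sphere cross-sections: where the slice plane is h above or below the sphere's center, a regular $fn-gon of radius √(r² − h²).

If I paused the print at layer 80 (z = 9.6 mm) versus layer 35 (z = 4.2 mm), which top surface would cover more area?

Layer 80 (z = 9.6): the cube (footprint 18.5×25) is included at this height (area 462.50 mm²); the sphere at (1.5, 12) is not intersected at this z (|z−center|=5.600 > r=5.5); Subtracting the remaining from the first: none of the subtracted shapes is present at this height, so the 18.5×25 cube is unchanged — area = 462.50 mm²; the cube at (11.5, 1.5) is absent (z outside [12.5, 24.5]); Subtracting the remaining from the first: none of the subtracted shapes is present at this height, so that combined region is unchanged — area = 462.50 mm². So its area = 462.50 mm². Layer 35 (z = 4.2): the cube is present — its section is the full 18.5×25 rectangle (area 462.50 mm²); the r=5.5 sphere at (1.5, 12) slices to a regular 32-gon of circumradius 5.496 (√(r²−h²) with h=0.2 from center) (area = (32/2)·5.496²·sin(360°/32) = 94.30 mm²); Taking the first minus the rest: starting from the 18.5×25 cube (462.50 mm²), the r=5.5 sphere at (1.5, 12) partially overlaps it — only the 63.38 mm² overlap (of its 94.30 mm²) is removed, clipping the outline — area = 399.12 mm²; the cube at (11.5, 1.5) is absent (z outside [12.5, 24.5]); After the difference (first − rest): none of the subtracted shapes is present at this height, so the result so far is unchanged — area = 399.12 mm². So its area = 399.12 mm². Layer 80 is larger (462.50 vs 399.12 mm²).

layer 80 (z = 9.6 mm)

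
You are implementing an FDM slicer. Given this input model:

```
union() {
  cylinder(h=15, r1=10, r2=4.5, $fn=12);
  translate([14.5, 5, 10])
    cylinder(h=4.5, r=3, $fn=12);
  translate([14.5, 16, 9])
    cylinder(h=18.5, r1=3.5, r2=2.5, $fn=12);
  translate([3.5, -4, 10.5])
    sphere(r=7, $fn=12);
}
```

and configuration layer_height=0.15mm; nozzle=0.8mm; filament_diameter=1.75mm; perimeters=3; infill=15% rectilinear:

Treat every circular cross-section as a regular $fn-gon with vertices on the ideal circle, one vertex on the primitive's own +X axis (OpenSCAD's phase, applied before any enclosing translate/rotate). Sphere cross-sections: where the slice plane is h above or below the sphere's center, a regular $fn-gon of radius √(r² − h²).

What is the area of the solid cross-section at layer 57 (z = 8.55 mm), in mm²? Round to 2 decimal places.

207.30 mm²

At z = 8.55 mm: the cone: at t=0.570 of its height the radius interpolates to r₁+(r₂−r₁)t = 6.865, giving a regular 12-gon of that circumradius (area = (12/2)·6.865²·sin(360°/12) = 141.38 mm²); the cylinder at (14.5, 5) is absent (z outside [10, 14.5]); the cone at (14.5, 16) is not intersected at this z (z outside [9, 27.5]); the r=7 sphere at (3.5, -4) contributes a regular 12-gon of circumradius √(7²−1.95²) = 6.723 (area = (12/2)·6.723²·sin(360°/12) = 135.59 mm²); Combining (union): the regions partially overlap — summed areas 276.98 mm² minus the doubly-counted overlap 69.67 mm² gives 207.30 mm² — area = 207.30 mm². Overall, the cross-section is a single solid region. Net area = 207.30 mm².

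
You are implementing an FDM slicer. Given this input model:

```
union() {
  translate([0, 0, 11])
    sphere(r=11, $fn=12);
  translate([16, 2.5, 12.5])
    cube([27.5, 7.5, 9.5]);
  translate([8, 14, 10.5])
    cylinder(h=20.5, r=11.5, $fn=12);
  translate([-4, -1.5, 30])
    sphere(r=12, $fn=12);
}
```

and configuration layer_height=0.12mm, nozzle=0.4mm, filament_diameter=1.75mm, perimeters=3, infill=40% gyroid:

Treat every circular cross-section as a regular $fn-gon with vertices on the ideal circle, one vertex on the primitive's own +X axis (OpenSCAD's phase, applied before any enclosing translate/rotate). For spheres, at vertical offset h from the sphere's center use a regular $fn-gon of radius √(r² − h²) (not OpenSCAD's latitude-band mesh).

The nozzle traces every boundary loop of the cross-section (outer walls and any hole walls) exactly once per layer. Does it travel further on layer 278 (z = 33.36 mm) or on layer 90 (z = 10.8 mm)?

layer 90 (z = 10.8 mm)

Layer 278 (z = 33.36): the sphere is not intersected at this z (|z−center|=22.360 > r=11); the cube at (16, 2.5) is absent (z outside [12.5, 22]); the cylinder at (8, 14) is not intersected at this z (z outside [10.5, 31]); the r=12 sphere at (-4, -1.5) contributes a regular 12-gon of circumradius √(12²−3.36²) = 11.520 (perimeter = 2·12·11.520·sin(180°/12) = 71.56 mm); Combining (union): only the r=12 sphere at (-4, -1.5) is present, so the union is just that shape — boundary = 71.56 mm. So its perimeter = 71.56 mm. Layer 90 (z = 10.8): the sphere: section is a regular 12-gon, circumradius = √(r²−h²) = √(11²−0.2²) = 10.998 (perimeter = 2·12·10.998·sin(180°/12) = 68.32 mm); the cube at (16, 2.5) is not intersected at this z (z outside [12.5, 22]); the r=11.5 cylinder at (8, 14) gives a regular 12-gon of circumradius 11.5 (constant along its height) (perimeter = 2·12·11.500·sin(180°/12) = 71.43 mm); the sphere at (-4, -1.5) is absent (|z−center|=19.200 > r=12); Combining (union): the regions partially overlap (shared area 60.36 mm²), so the edge portions inside another operand are dropped and the merged outline is re-measured after clipping — boundary = 106.96 mm. So its perimeter = 106.96 mm. Layer 90 is larger (106.96 vs 71.56 mm).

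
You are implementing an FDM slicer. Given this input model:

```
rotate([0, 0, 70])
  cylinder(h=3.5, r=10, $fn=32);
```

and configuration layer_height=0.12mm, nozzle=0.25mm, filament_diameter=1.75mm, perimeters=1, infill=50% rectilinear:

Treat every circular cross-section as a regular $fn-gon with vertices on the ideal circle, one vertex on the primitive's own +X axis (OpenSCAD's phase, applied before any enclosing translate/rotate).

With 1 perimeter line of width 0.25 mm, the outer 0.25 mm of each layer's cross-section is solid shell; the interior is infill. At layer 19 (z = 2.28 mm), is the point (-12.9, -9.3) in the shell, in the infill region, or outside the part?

At z = 2.28 mm: the r=10 cylinder contributes a regular 32-gon of circumradius 10; (whole slice rotated 70° about Z — lengths, areas and connectivity unchanged). Overall, the cross-section is a single solid region. Undo the 70° rotation: the query point maps to (-13.151, 8.941) in the un-rotated model frame. The nearest boundary edge runs (-7.07, 7.07)→(-8.31, 5.56); distance from the point to it = 5.90 mm. The point is not inside any of the regions above, so it lies outside the cross-section (5.90 mm from the nearest boundary).

outside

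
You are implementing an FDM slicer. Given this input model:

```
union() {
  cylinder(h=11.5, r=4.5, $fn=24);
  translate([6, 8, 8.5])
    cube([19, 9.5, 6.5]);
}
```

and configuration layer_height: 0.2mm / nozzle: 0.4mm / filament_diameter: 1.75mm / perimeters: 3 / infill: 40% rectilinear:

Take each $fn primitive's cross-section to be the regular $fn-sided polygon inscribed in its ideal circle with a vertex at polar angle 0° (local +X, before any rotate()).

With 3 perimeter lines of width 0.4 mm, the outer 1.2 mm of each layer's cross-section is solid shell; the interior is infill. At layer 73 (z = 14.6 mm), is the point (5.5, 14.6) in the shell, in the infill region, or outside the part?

At z = 14.6 mm: the cylinder is not intersected at this z (z outside [0, 11.5]); the cube at (6, 8) is present — its section is the full 19×9.5 rectangle; Taking the union: only the 19×9.5 cube at (6, 8) is present, so the union is just that shape — 1 connected region. Overall, the cross-section is a single solid region. The nearest boundary edge runs (6.00, 17.50)→(6.00, 8.00); distance from the point to it = 0.50 mm. The point is not inside any of the regions above, so it lies outside the cross-section (0.50 mm from the nearest boundary).

outside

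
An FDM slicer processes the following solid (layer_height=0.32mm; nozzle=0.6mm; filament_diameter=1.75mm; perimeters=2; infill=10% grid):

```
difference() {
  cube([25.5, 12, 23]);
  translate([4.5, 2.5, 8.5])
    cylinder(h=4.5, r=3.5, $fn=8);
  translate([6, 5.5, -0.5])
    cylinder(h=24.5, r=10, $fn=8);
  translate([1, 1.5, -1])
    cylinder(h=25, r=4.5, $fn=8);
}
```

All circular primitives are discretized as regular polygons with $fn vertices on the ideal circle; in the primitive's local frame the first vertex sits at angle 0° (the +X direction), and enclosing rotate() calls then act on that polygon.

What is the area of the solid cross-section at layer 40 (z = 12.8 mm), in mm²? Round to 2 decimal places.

129.02 mm²

At z = 12.8 mm: the 25.5×12 cube contributes its full rectangle (area 306.00 mm²); the r=3.5 cylinder at (4.5, 2.5) gives a regular 8-gon of circumradius 3.5 (constant along its height) (area = (8/2)·3.500²·sin(360°/8) = 34.65 mm²); the r=10 cylinder at (6, 5.5) gives a regular 8-gon of circumradius 10 (constant along its height) (area = (8/2)·10.000²·sin(360°/8) = 282.84 mm²); the cylinder at (1, 1.5): section is a regular 8-gon, circumradius r=4.5 (area = (8/2)·4.500²·sin(360°/8) = 57.28 mm²); After the difference (first − rest): starting from the 25.5×12 cube (306.00 mm²), the r=3.5 cylinder at (4.5, 2.5) partially overlaps it — only the 32.23 mm² overlap (of its 34.65 mm²) is removed, clipping the outline; the r=10 cylinder at (6, 5.5) partially overlaps it — only the 144.75 mm² overlap (of its 282.84 mm²) is removed, clipping the outline; the r=4.5 cylinder at (1, 1.5) misses the remaining region (no effect) — area = 129.02 mm². Overall, the cross-section is a single solid region. Net area = 129.02 mm².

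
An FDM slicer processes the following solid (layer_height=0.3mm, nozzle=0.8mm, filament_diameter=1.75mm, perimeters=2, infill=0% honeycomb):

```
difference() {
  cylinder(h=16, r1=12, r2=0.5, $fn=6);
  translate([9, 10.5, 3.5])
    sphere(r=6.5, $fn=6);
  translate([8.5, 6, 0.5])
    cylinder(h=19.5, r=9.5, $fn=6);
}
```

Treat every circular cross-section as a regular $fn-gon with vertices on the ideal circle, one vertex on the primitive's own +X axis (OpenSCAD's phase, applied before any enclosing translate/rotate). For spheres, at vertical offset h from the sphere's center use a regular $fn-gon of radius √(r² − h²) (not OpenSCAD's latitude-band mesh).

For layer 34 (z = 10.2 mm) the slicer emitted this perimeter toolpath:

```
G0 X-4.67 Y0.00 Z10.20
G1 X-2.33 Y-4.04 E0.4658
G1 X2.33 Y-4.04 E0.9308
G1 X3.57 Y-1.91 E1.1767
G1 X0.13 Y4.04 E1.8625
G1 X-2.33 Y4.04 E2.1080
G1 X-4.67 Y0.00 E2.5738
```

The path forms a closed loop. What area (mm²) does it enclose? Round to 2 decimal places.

45.57 mm²

Apply the shoelace formula to the sequence of (X, Y) vertices; enclosed area = 45.57 mm².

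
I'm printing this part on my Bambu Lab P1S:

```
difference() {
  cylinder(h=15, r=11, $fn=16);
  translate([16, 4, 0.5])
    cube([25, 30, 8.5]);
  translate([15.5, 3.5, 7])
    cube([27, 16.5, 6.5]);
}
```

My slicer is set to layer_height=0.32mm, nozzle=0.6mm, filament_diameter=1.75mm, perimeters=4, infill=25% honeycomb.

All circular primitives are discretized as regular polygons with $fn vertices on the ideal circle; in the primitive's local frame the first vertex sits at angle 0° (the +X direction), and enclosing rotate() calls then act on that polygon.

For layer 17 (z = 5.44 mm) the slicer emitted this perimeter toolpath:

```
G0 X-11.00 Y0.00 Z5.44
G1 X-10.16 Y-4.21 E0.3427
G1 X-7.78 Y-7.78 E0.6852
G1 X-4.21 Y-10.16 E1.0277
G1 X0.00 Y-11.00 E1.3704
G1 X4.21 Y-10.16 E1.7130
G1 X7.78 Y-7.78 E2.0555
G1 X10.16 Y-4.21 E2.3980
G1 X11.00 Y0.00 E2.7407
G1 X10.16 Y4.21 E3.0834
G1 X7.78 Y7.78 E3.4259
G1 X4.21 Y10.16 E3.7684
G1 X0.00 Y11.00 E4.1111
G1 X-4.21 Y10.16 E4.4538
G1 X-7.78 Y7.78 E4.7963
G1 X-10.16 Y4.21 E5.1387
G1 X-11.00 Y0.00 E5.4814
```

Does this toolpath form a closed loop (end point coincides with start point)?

yes

Start point (G0): (-11.00, 0.00). End point (last G1): the path returns to the start — closed.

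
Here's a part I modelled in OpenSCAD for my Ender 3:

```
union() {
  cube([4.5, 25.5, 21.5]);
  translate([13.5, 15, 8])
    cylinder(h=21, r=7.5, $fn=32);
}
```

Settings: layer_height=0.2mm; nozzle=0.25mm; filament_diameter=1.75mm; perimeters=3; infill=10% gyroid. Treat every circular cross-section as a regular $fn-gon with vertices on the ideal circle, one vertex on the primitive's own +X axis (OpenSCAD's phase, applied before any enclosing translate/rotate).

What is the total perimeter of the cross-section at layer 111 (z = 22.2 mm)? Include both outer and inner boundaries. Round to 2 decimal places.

47.05 mm

At z = 22.2 mm: the cube is absent (z outside [0, 21.5]); the r=7.5 cylinder at (13.5, 15) gives a regular 32-gon of circumradius 7.5 (constant along its height) (perimeter = 2·32·7.500·sin(180°/32) = 47.05 mm); Combining (union): only the r=7.5 cylinder at (13.5, 15) is present, so the union is just that shape — boundary = 47.05 mm. Overall, the cross-section is a single solid region. Total boundary length (outer) = 47.05 mm.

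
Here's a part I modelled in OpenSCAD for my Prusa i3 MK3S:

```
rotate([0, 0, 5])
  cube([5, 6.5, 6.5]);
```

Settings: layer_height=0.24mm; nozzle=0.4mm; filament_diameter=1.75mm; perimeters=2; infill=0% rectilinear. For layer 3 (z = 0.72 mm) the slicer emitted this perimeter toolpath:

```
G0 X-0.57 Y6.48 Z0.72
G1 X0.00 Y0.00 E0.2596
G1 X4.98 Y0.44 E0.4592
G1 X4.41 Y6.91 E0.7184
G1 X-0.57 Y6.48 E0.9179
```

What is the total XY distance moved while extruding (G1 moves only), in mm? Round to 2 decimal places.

Sum the Euclidean lengths of each G1 segment: total = 23.00 mm.

23.00 mm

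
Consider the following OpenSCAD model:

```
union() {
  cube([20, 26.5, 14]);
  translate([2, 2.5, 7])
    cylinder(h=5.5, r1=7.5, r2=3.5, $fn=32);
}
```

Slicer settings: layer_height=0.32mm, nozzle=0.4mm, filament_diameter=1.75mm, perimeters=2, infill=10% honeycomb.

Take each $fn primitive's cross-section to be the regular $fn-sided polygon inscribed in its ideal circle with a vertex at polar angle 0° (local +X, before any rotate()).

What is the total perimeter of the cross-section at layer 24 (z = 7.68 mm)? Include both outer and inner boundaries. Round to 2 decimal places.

At z = 7.68 mm: the cube (footprint 20×26.5) is included at this height (perimeter 93.00 mm); the cone at (2, 2.5) contributes a regular 32-gon of circumradius 7.005 (interpolated between r1=7.5 and r2=3.5 at t=0.124) (perimeter = 2·32·7.005·sin(180°/32) = 43.95 mm); Taking the union: the regions partially overlap (shared area 74.14 mm²), so the edge portions inside another operand are dropped and the merged outline is re-measured after clipping — boundary = 103.66 mm. Overall, the cross-section is a single solid region. Total boundary length (outer) = 103.66 mm.

103.66 mm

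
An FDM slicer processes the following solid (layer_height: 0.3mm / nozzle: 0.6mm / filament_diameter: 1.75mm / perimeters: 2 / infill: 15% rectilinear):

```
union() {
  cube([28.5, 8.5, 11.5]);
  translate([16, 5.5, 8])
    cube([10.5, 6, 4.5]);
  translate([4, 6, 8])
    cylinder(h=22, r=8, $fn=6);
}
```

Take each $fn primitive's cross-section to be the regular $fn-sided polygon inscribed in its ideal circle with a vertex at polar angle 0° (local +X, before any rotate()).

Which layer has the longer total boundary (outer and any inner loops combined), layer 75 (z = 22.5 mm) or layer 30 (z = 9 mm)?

layer 30 (z = 9 mm)

Layer 75 (z = 22.5): the cube is absent (z outside [0, 11.5]); the cube at (16, 5.5) is absent (z outside [8, 12.5]); the r=8 cylinder at (4, 6) gives a regular 6-gon of circumradius 8 (constant along its height) (perimeter = 2·6·8.000·sin(180°/6) = 48.00 mm); Taking the union: only the r=8 cylinder at (4, 6) is present, so the union is just that shape — boundary = 48.00 mm. So its perimeter = 48.00 mm. Layer 30 (z = 9): the 28.5×8.5 cube contributes its full rectangle (perimeter 74.00 mm); the cube at (16, 5.5) (footprint 10.5×6) is included at this height (perimeter 33.00 mm); the cylinder at (4, 6): section is a regular 6-gon, circumradius r=8 (perimeter = 2·6·8.000·sin(180°/6) = 48.00 mm); Merging all regions: the regions partially overlap (shared area 121.30 mm²), so the edge portions inside another operand are dropped and the merged outline is re-measured after clipping — boundary = 90.59 mm. So its perimeter = 90.59 mm. Layer 30 is larger (90.59 vs 48.00 mm).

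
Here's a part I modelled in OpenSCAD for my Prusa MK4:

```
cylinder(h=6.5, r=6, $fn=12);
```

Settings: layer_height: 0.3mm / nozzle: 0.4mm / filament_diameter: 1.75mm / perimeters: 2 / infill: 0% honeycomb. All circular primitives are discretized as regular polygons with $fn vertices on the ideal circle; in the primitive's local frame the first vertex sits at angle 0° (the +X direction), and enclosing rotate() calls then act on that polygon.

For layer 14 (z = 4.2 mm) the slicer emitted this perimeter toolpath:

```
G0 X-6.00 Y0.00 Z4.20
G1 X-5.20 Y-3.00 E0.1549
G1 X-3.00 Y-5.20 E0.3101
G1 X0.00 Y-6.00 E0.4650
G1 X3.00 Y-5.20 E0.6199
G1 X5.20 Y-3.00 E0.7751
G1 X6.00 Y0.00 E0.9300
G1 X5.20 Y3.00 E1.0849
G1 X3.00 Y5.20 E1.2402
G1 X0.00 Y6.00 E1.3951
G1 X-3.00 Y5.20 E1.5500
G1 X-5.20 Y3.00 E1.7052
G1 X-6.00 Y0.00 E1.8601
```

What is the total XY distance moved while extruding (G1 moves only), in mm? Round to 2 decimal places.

37.28 mm

Sum the Euclidean lengths of each G1 segment: total = 37.28 mm.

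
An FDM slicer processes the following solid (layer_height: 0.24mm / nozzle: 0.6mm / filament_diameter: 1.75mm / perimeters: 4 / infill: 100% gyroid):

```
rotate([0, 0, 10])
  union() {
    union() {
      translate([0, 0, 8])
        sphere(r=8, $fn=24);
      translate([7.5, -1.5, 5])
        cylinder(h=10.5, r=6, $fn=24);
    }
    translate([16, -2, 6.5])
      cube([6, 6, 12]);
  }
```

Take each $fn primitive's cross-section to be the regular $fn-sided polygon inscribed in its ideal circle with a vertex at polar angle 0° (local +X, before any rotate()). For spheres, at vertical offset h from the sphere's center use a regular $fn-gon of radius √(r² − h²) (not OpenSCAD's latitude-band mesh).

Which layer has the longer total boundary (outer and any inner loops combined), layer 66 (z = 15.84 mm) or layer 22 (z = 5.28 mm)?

Layer 66 (z = 15.84): the r=8 sphere slices to a regular 24-gon of circumradius 1.592 (√(r²−h²) with h=7.84 from center) (perimeter = 2·24·1.592·sin(180°/24) = 9.97 mm); the cylinder at (7.5, -1.5) is not intersected at this z (z outside [5, 15.5]); Taking the union: only the r=8 sphere is present, so the union is just that shape — boundary = 9.97 mm; the cube at (16, -2) is present — its section is the full 6×6 rectangle (perimeter 24.00 mm); Taking the union: the 2 present regions are separate (no shared area or edge), so areas and boundary lengths simply add and each stays a separate island — boundary = 33.97 mm; (whole slice rotated 10° about Z — lengths, areas and connectivity unchanged). So its perimeter = 33.97 mm. Layer 22 (z = 5.28): the r=8 sphere contributes a regular 24-gon of circumradius √(8²−2.72²) = 7.523 (perimeter = 2·24·7.523·sin(180°/24) = 47.14 mm); the r=6 cylinder at (7.5, -1.5) gives a regular 24-gon of circumradius 6 (constant along its height) (perimeter = 2·24·6.000·sin(180°/24) = 37.59 mm); Taking the union: the regions partially overlap (shared area 44.45 mm²), so the edge portions inside another operand are dropped and the merged outline is re-measured after clipping — boundary = 58.94 mm; the cube at (16, -2) is absent (z outside [6.5, 18.5]); Merging all regions: only the result so far is present, so the union is just that shape — boundary = 58.94 mm; (whole slice rotated 10° about Z — lengths, areas and connectivity unchanged). So its perimeter = 58.94 mm. Layer 22 is larger (58.94 vs 33.97 mm).

layer 22 (z = 5.28 mm)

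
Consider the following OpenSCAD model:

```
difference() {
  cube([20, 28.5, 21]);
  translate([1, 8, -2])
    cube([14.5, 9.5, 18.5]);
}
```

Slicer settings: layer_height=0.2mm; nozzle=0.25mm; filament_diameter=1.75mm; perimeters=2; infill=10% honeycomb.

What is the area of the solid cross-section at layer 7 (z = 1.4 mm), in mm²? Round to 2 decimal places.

At z = 1.4 mm: the cube is present — its section is the full 20×28.5 rectangle (area 570.00 mm²); the 14.5×9.5 cube at (1, 8) contributes its full rectangle (area 137.75 mm²); After the difference (first − rest): starting from the 20×28.5 cube (570.00 mm²), the 14.5×9.5 cube at (1, 8) lies wholly inside it (removes its full 137.75 mm² and its 48.00 mm outline becomes a hole wall) — area = 432.25 mm². Overall, the cross-section is one region with 1 hole. Net area = 432.25 mm².

432.25 mm²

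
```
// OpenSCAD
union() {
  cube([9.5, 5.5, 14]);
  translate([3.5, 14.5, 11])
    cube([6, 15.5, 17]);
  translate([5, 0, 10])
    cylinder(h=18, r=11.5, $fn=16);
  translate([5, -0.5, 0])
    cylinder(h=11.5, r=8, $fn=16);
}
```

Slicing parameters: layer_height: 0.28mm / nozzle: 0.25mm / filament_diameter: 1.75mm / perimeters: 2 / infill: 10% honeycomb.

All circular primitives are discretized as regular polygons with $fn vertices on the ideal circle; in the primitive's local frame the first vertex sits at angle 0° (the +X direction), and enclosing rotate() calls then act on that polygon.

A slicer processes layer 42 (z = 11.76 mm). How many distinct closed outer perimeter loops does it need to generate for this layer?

At z = 11.76 mm: the cube (footprint 9.5×5.5) is included at this height; the cube at (3.5, 14.5) is present — its section is the full 6×15.5 rectangle; the r=11.5 cylinder at (5, 0) gives a regular 16-gon of circumradius 11.5 (constant along its height); the cylinder at (5, -0.5) is not intersected at this z (z outside [0, 11.5]); Merging all regions: the regions partially overlap (shared area 52.25 mm²), so overlapping operands fuse into one piece — 2 connected regions. The result has 2 disconnected regions.

2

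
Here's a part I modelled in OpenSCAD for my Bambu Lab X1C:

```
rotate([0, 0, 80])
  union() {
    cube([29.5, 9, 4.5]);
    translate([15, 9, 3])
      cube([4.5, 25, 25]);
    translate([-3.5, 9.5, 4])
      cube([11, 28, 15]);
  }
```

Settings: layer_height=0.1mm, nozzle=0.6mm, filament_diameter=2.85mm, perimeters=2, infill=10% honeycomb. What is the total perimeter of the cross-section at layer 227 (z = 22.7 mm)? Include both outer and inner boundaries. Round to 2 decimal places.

At z = 22.7 mm: the cube is absent (z outside [0, 4.5]); the cube at (15, 9) is present — its section is the full 4.5×25 rectangle (perimeter 59.00 mm); the cube at (-3.5, 9.5) does not reach this height (z outside [4, 19]); Merging all regions: only the 4.5×25 cube at (15, 9) is present, so the union is just that shape — boundary = 59.00 mm; (rotated 80° about Z; rotation is an isometry so areas/perimeters/island counts are preserved). Overall, the cross-section is a single solid region. Total boundary length (outer) = 59.00 mm.

59.00 mm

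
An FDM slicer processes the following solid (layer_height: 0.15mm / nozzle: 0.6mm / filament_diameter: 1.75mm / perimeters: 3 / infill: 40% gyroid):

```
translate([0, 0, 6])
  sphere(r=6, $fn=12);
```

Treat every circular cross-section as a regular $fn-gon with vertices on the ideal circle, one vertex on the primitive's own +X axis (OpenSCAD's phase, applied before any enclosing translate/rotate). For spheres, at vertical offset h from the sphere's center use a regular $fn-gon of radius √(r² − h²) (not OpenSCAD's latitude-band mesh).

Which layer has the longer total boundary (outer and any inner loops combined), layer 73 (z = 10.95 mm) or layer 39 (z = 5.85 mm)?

layer 39 (z = 5.85 mm)

Layer 73 (z = 10.95): the r=6 sphere slices to a regular 12-gon of circumradius 3.391 (√(r²−h²) with h=4.95 from center) (perimeter = 2·12·3.391·sin(180°/12) = 21.06 mm). So its perimeter = 21.06 mm. Layer 39 (z = 5.85): the r=6 sphere contributes a regular 12-gon of circumradius √(6²−0.15²) = 5.998 (perimeter = 2·12·5.998·sin(180°/12) = 37.26 mm). So its perimeter = 37.26 mm. Layer 39 is larger (37.26 vs 21.06 mm).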